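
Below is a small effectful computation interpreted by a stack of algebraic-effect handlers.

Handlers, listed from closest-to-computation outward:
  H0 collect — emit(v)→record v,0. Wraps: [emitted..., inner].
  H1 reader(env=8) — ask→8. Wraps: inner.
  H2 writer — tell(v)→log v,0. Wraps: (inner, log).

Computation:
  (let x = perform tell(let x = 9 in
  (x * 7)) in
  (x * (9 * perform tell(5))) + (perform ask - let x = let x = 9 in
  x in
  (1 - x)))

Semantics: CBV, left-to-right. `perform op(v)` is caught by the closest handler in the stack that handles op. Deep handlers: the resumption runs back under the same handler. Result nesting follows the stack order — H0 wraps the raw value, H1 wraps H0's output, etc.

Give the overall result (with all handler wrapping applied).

Working:
tell(63) @ H2 ⇒ log+=63
tell(5) @ H2 ⇒ log+=5
ask @ H1 ⇒ 8
H0 returns [16]
H1 returns [16]
H2 returns ([16], (63, 5))
= ([16], (63, 5))

Answer: ([16], (63, 5))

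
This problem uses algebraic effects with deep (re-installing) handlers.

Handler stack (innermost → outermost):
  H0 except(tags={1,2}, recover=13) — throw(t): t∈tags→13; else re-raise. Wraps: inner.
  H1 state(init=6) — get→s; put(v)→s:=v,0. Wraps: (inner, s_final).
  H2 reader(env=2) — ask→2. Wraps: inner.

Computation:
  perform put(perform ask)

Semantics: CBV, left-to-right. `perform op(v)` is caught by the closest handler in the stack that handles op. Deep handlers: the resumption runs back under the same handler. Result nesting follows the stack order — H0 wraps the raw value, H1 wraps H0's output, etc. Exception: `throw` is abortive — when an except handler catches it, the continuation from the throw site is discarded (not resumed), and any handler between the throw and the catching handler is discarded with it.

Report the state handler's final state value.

Working:
ask @ H2 ⇒ 2
put(2) @ H1 ⇒ s:=2
H0 returns 0
H1 returns (0, 2)
H2 returns (0, 2)
= (0, 2)

Answer: 2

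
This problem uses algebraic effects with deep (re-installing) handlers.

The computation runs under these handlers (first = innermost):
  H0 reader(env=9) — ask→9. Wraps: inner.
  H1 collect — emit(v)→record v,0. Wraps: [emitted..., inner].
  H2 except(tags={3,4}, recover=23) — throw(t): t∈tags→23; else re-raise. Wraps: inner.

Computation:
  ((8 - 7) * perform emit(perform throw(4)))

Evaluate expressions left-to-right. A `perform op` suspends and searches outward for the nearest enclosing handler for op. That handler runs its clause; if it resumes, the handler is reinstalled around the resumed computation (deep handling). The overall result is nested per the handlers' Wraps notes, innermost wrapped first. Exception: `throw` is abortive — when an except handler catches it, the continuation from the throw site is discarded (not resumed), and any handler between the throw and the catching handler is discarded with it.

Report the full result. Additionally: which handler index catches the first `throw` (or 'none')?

Step-by-step:
throw(4) @ H2 caught ⇒ 23
= 23

Answer: 23 ; first throw caught by: H2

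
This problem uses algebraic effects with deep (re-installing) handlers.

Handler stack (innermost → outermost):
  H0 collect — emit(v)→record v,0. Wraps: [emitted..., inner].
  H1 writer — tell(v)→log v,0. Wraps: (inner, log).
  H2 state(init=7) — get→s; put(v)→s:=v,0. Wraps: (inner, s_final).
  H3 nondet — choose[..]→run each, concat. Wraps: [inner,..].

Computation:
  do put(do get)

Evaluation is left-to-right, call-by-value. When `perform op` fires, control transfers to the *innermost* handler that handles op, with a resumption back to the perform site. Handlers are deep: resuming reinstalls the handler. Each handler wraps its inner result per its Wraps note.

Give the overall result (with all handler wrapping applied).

Step-by-step:
get @ H2 ⇒ 7
put(7) @ H2 ⇒ s:=7
H0 returns [0]
H1 returns ([0], ())
H2 returns (([0], ()), 7)
H3 returns [(([0], ()), 7)]
= [(([0], ()), 7)]

Answer: [(([0], ()), 7)]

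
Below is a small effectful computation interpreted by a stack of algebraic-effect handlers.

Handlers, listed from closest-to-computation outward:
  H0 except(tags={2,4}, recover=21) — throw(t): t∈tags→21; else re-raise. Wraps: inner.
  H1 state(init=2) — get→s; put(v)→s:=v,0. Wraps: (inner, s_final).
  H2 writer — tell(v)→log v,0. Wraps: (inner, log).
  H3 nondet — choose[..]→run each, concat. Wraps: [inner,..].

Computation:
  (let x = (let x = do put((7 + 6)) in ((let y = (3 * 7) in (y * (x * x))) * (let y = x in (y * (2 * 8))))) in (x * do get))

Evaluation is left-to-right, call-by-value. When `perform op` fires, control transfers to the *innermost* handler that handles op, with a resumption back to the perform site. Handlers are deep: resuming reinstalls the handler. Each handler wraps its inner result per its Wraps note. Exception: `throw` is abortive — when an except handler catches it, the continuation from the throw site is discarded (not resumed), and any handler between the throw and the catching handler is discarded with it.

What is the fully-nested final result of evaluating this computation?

Working:
put(13) @ H1 ⇒ s:=13
get @ H1 ⇒ 13
H0 returns 0
H1 returns (0, 13)
H2 returns ((0, 13), ())
H3 returns [((0, 13), ())]
= [((0, 13), ())]

Answer: [((0, 13), ())]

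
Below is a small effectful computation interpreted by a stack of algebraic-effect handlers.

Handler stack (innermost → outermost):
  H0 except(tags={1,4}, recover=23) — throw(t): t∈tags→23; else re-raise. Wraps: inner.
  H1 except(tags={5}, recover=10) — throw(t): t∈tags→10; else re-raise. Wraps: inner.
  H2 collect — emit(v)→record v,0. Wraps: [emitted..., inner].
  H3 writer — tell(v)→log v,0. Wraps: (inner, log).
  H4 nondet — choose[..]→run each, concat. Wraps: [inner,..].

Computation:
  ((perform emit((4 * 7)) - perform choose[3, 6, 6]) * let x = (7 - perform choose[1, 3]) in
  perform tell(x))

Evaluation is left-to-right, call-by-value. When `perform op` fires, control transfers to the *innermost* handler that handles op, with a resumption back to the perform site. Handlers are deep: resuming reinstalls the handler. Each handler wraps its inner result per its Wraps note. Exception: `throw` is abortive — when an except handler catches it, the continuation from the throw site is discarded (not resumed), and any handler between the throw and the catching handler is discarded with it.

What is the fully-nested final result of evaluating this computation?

Answer: [([28, 0], (6)), ([28, 0], (4)), ([28, 0], (6)), ([28, 0], (4)), ([28, 0], (6)), ([28, 0], (4))]

Evaluation trace:
emit(28) @ H2 ⇒ out+=28
choose[3, 6, 6] @ H4
  branch[0] choose=3:
    choose[1, 3] @ H4
      branch[0] choose=1:
        tell(6) @ H3 ⇒ log+=6
        H0 returns 0
        H1 returns 0
        H2 returns [28, 0]
        H3 returns ([28, 0], (6))
        H4 returns [([28, 0], (6))]
      branch[1] choose=3:
        tell(4) @ H3 ⇒ log+=4
        H0 returns 0
        H1 returns 0
        H2 returns [28, 0]
        H3 returns ([28, 0], (4))
        H4 returns [([28, 0], (4))]
  branch[1] choose=6:
    choose[1, 3] @ H4
      branch[0] choose=1:
        tell(6) @ H3 ⇒ log+=6
        H0 returns 0
        H1 returns 0
        H2 returns [28, 0]
        H3 returns ([28, 0], (6))
        H4 returns [([28, 0], (6))]
      branch[1] choose=3:
        tell(4) @ H3 ⇒ log+=4
        H0 returns 0
        H1 returns 0
        H2 returns [28, 0]
        H3 returns ([28, 0], (4))
        H4 returns [([28, 0], (4))]
  branch[2] choose=6:
    choose[1, 3] @ H4
      branch[0] choose=1:
        tell(6) @ H3 ⇒ log+=6
        H0 returns 0
        H1 returns 0
        H2 returns [28, 0]
        H3 returns ([28, 0], (6))
        H4 returns [([28, 0], (6))]
      branch[1] choose=3:
        tell(4) @ H3 ⇒ log+=4
        H0 returns 0
        H1 returns 0
        H2 returns [28, 0]
        H3 returns ([28, 0], (4))
        H4 returns [([28, 0], (4))]
= [([28, 0], (6)), ([28, 0], (4)), ([28, 0], (6)), ([28, 0], (4)), ([28, 0], (6)), ([28, 0], (4))]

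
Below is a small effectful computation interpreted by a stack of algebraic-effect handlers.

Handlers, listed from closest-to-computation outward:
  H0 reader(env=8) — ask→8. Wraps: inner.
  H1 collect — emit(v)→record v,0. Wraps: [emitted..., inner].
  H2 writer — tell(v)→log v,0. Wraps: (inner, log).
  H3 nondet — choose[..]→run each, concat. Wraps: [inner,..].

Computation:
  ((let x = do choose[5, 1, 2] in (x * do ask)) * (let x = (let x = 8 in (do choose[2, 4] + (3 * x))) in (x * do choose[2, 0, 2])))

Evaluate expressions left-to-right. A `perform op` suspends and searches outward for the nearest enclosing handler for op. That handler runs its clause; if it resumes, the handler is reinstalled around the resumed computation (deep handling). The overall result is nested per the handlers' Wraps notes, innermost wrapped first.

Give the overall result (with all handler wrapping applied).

Working:
choose[5, 1, 2] @ H3
  branch[0] choose=5:
    ask @ H0 ⇒ 8
    choose[2, 4] @ H3
      branch[0] choose=2:
        choose[2, 0, 2] @ H3
          branch[0] choose=2:
            H0 returns 2080
            H1 returns [2080]
            H2 returns ([2080], ())
            H3 returns [([2080], ())]
          branch[1] choose=0:
            H0 returns 0
            H1 returns [0]
            H2 returns ([0], ())
            H3 returns [([0], ())]
          branch[2] choose=2:
            H0 returns 2080
            H1 returns [2080]
            H2 returns ([2080], ())
            H3 returns [([2080], ())]
      branch[1] choose=4:
        choose[2, 0, 2] @ H3
          branch[0] choose=2:
            H0 returns 2240
            H1 returns [2240]
            H2 returns ([2240], ())
            H3 returns [([2240], ())]
          branch[1] choose=0:
            H0 returns 0
            H1 returns [0]
            H2 returns ([0], ())
            H3 returns [([0], ())]
          branch[2] choose=2:
            H0 returns 2240
            H1 returns [2240]
            H2 returns ([2240], ())
            H3 returns [([2240], ())]
  branch[1] choose=1:
    ask @ H0 ⇒ 8
    choose[2, 4] @ H3
      branch[0] choose=2:
        choose[2, 0, 2] @ H3
          branch[0] choose=2:
            H0 returns 416
            H1 returns [416]
            H2 returns ([416], ())
            H3 returns [([416], ())]
          branch[1] choose=0:
            H0 returns 0
            H1 returns [0]
            H2 returns ([0], ())
            H3 returns [([0], ())]
          branch[2] choose=2:
            H0 returns 416
            H1 returns [416]
            H2 returns ([416], ())
            H3 returns [([416], ())]
      branch[1] choose=4:
        choose[2, 0, 2] @ H3
          branch[0] choose=2:
            H0 returns 448
            H1 returns [448]
            H2 returns ([448], ())
            H3 returns [([448], ())]
          branch[1] choose=0:
            H0 returns 0
            H1 returns [0]
            H2 returns ([0], ())
            H3 returns [([0], ())]
          branch[2] choose=2:
            H0 returns 448
            H1 returns [448]
            H2 returns ([448], ())
            H3 returns [([448], ())]
  branch[2] choose=2:
    ask @ H0 ⇒ 8
    choose[2, 4] @ H3
      branch[0] choose=2:
        choose[2, 0, 2] @ H3
          branch[0] choose=2:
            H0 returns 832
            H1 returns [832]
            H2 returns ([832], ())
            H3 returns [([832], ())]
          branch[1] choose=0:
            H0 returns 0
            H1 returns [0]
            H2 returns ([0], ())
            H3 returns [([0], ())]
          branch[2] choose=2:
            H0 returns 832
            H1 returns [832]
            H2 returns ([832], ())
            H3 returns [([832], ())]
      branch[1] choose=4:
        choose[2, 0, 2] @ H3
          branch[0] choose=2:
            H0 returns 896
            H1 returns [896]
            H2 returns ([896], ())
            H3 returns [([896], ())]
          branch[1] choose=0:
            H0 returns 0
            H1 returns [0]
            H2 returns ([0], ())
            H3 returns [([0], ())]
          branch[2] choose=2:
            H0 returns 896
            H1 returns [896]
            H2 returns ([896], ())
            H3 returns [([896], ())]
= [([2080], ()), ([0], ()), ([2080], ()), ([2240], ()), ([0], ()), ([2240], ()), ([416], ()), ([0], ()), ([416], ()), ([448], ()), ([0], ()), ([448], ()), ([832], ()), ([0], ()), ([832], ()), ([896], ()), ([0], ()), ([896], ())]

Answer: [([2080], ()), ([0], ()), ([2080], ()), ([2240], ()), ([0], ()), ([2240], ()), ([416], ()), ([0], ()), ([416], ()), ([448], ()), ([0], ()), ([448], ()), ([832], ()), ([0], ()), ([832], ()), ([896], ()), ([0], ()), ([896], ())]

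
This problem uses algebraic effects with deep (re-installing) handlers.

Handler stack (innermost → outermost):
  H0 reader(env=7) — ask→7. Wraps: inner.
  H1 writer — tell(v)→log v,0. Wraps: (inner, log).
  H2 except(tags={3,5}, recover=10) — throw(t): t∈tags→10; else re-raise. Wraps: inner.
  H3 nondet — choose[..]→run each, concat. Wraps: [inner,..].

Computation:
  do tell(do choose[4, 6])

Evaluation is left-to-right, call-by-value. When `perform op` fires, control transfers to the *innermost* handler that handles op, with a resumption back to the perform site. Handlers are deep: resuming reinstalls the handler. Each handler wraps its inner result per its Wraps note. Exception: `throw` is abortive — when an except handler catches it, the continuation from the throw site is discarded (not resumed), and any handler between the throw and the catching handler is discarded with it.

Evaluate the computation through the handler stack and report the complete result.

Answer: [(0, (4)), (0, (6))]

Evaluation trace:
choose[4, 6] @ H3
  branch[0] choose=4:
    tell(4) @ H1 ⇒ log+=4
    H0 returns 0
    H1 returns (0, (4))
    H2 returns (0, (4))
    H3 returns [(0, (4))]
  branch[1] choose=6:
    tell(6) @ H1 ⇒ log+=6
    H0 returns 0
    H1 returns (0, (6))
    H2 returns (0, (6))
    H3 returns [(0, (6))]
= [(0, (4)), (0, (6))]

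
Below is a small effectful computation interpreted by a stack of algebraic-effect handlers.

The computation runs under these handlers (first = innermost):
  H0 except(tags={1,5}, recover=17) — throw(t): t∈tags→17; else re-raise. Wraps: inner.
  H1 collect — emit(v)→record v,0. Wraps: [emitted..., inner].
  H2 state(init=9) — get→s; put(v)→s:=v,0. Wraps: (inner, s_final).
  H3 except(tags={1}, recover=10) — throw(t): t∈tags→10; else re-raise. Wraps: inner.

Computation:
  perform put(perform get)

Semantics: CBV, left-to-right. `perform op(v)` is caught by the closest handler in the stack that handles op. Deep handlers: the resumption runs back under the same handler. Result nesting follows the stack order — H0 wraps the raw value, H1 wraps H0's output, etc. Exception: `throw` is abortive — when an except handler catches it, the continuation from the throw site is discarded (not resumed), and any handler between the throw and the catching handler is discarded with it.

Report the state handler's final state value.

Answer: 9

Step-by-step:
get @ H2 ⇒ 9
put(9) @ H2 ⇒ s:=9
H0 returns 0
H1 returns [0]
H2 returns ([0], 9)
H3 returns ([0], 9)
= ([0], 9)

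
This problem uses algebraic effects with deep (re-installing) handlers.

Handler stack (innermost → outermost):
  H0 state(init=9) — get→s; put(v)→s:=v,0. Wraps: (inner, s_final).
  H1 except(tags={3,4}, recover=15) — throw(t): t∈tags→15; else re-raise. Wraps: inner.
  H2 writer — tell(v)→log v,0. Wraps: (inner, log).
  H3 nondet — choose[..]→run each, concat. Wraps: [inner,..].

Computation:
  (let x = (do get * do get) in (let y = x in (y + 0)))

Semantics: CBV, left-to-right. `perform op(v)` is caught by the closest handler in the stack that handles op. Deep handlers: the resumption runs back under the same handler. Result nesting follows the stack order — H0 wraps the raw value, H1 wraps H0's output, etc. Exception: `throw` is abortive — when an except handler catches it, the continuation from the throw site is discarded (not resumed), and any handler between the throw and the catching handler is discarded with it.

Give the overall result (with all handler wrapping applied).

Step-by-step:
get @ H0 ⇒ 9
get @ H0 ⇒ 9
H0 returns (81, 9)
H1 returns (81, 9)
H2 returns ((81, 9), ())
H3 returns [((81, 9), ())]
= [((81, 9), ())]

Answer: [((81, 9), ())]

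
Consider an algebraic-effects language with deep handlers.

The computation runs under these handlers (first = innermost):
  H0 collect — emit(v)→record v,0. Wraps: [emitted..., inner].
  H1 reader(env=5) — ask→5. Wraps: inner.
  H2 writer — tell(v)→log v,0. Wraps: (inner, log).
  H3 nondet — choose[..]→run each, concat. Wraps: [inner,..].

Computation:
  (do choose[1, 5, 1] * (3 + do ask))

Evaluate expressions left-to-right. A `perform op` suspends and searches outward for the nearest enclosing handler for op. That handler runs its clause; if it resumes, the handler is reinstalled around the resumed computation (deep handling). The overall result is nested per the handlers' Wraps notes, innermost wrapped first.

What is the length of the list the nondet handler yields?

Answer: 3

Working:
choose[1, 5, 1] @ H3
  branch[0] choose=1:
    ask @ H1 ⇒ 5
    H0 returns [8]
    H1 returns [8]
    H2 returns ([8], ())
    H3 returns [([8], ())]
  branch[1] choose=5:
    ask @ H1 ⇒ 5
    H0 returns [40]
    H1 returns [40]
    H2 returns ([40], ())
    H3 returns [([40], ())]
  branch[2] choose=1:
    ask @ H1 ⇒ 5
    H0 returns [8]
    H1 returns [8]
    H2 returns ([8], ())
    H3 returns [([8], ())]
= [([8], ()), ([40], ()), ([8], ())]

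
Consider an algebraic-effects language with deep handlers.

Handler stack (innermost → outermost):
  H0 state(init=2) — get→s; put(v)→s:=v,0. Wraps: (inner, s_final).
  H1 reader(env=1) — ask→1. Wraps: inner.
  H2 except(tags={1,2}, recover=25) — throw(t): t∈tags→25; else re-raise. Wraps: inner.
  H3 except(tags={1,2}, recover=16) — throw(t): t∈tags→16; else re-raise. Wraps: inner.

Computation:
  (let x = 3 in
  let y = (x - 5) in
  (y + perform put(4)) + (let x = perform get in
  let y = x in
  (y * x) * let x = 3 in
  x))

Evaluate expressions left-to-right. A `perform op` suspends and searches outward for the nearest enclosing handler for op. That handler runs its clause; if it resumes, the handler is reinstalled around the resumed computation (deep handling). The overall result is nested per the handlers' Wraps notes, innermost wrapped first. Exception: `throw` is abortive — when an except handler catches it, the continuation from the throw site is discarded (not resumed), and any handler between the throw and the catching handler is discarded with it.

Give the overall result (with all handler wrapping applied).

Answer: (46, 4)

Working:
put(4) @ H0 ⇒ s:=4
get @ H0 ⇒ 4
H0 returns (46, 4)
H1 returns (46, 4)
H2 returns (46, 4)
H3 returns (46, 4)
= (46, 4)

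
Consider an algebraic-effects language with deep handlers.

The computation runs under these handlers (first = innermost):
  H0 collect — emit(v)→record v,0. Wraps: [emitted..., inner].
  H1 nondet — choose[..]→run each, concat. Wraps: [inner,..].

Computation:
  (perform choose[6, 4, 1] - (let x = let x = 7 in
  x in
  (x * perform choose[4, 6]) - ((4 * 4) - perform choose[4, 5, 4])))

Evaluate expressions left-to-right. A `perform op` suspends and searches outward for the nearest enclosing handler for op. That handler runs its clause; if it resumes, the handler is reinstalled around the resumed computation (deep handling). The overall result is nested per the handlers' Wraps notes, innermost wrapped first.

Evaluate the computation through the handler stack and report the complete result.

Step-by-step:
choose[6, 4, 1] @ H1
  branch[0] choose=6:
    choose[4, 6] @ H1
      branch[0] choose=4:
        choose[4, 5, 4] @ H1
          branch[0] choose=4:
            H0 returns [-10]
            H1 returns [[-10]]
          branch[1] choose=5:
            H0 returns [-11]
            H1 returns [[-11]]
          branch[2] choose=4:
            H0 returns [-10]
            H1 returns [[-10]]
      branch[1] choose=6:
        choose[4, 5, 4] @ H1
          branch[0] choose=4:
            H0 returns [-24]
            H1 returns [[-24]]
          branch[1] choose=5:
            H0 returns [-25]
            H1 returns [[-25]]
          branch[2] choose=4:
            H0 returns [-24]
            H1 returns [[-24]]
  branch[1] choose=4:
    choose[4, 6] @ H1
      branch[0] choose=4:
        choose[4, 5, 4] @ H1
          branch[0] choose=4:
            H0 returns [-12]
            H1 returns [[-12]]
          branch[1] choose=5:
            H0 returns [-13]
            H1 returns [[-13]]
          branch[2] choose=4:
            H0 returns [-12]
            H1 returns [[-12]]
      branch[1] choose=6:
        choose[4, 5, 4] @ H1
          branch[0] choose=4:
            H0 returns [-26]
            H1 returns [[-26]]
          branch[1] choose=5:
            H0 returns [-27]
            H1 returns [[-27]]
          branch[2] choose=4:
            H0 returns [-26]
            H1 returns [[-26]]
  branch[2] choose=1:
    choose[4, 6] @ H1
      branch[0] choose=4:
        choose[4, 5, 4] @ H1
          branch[0] choose=4:
            H0 returns [-15]
            H1 returns [[-15]]
          branch[1] choose=5:
            H0 returns [-16]
            H1 returns [[-16]]
          branch[2] choose=4:
            H0 returns [-15]
            H1 returns [[-15]]
      branch[1] choose=6:
        choose[4, 5, 4] @ H1
          branch[0] choose=4:
            H0 returns [-29]
            H1 returns [[-29]]
          branch[1] choose=5:
            H0 returns [-30]
            H1 returns [[-30]]
          branch[2] choose=4:
            H0 returns [-29]
            H1 returns [[-29]]
= [[-10], [-11], [-10], [-24], [-25], [-24], [-12], [-13], [-12], [-26], [-27], [-26], [-15], [-16], [-15], [-29], [-30], [-29]]

Answer: [[-10], [-11], [-10], [-24], [-25], [-24], [-12], [-13], [-12], [-26], [-27], [-26], [-15], [-16], [-15], [-29], [-30], [-29]]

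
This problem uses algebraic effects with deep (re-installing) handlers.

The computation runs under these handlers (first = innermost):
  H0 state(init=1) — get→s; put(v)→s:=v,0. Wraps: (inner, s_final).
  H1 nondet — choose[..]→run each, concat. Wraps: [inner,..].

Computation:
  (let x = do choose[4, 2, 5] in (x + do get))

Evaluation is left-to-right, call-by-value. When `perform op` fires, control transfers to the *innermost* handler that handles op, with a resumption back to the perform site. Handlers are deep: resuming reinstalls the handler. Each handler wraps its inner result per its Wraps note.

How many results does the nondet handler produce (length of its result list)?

Working:
choose[4, 2, 5] @ H1
  branch[0] choose=4:
    get @ H0 ⇒ 1
    H0 returns (5, 1)
    H1 returns [(5, 1)]
  branch[1] choose=2:
    get @ H0 ⇒ 1
    H0 returns (3, 1)
    H1 returns [(3, 1)]
  branch[2] choose=5:
    get @ H0 ⇒ 1
    H0 returns (6, 1)
    H1 returns [(6, 1)]
= [(5, 1), (3, 1), (6, 1)]

Answer: 3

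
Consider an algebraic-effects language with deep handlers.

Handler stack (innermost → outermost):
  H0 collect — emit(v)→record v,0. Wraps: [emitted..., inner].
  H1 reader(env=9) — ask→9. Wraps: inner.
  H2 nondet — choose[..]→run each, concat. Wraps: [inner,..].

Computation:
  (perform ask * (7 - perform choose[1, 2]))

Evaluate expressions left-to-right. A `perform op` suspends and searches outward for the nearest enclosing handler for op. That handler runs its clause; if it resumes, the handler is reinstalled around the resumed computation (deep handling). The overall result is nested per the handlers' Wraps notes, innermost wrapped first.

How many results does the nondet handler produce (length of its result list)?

Working:
ask @ H1 ⇒ 9
choose[1, 2] @ H2
  branch[0] choose=1:
    H0 returns [54]
    H1 returns [54]
    H2 returns [[54]]
  branch[1] choose=2:
    H0 returns [45]
    H1 returns [45]
    H2 returns [[45]]
= [[54], [45]]

Answer: 2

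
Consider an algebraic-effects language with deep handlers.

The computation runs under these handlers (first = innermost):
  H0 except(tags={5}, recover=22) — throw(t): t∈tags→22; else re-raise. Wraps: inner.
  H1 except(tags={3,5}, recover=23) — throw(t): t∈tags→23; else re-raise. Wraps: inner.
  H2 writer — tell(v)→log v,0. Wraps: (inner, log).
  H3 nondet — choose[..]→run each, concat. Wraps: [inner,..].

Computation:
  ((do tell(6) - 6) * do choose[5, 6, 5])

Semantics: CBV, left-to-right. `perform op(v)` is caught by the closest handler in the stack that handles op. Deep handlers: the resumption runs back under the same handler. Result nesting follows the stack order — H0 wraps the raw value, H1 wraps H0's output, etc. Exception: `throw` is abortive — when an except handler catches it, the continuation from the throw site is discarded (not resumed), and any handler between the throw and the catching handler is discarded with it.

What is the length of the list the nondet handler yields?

Evaluation trace:
tell(6) @ H2 ⇒ log+=6
choose[5, 6, 5] @ H3
  branch[0] choose=5:
    H0 returns -30
    H1 returns -30
    H2 returns (-30, (6))
    H3 returns [(-30, (6))]
  branch[1] choose=6:
    H0 returns -36
    H1 returns -36
    H2 returns (-36, (6))
    H3 returns [(-36, (6))]
  branch[2] choose=5:
    H0 returns -30
    H1 returns -30
    H2 returns (-30, (6))
    H3 returns [(-30, (6))]
= [(-30, (6)), (-36, (6)), (-30, (6))]

Answer: 3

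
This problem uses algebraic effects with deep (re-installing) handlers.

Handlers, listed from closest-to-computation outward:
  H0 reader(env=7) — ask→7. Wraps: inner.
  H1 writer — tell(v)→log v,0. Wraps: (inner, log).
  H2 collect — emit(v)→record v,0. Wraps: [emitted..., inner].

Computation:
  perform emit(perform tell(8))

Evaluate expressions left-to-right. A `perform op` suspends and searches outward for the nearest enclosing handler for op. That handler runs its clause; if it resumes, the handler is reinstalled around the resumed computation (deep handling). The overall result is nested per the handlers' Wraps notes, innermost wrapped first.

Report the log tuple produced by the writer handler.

Evaluation trace:
tell(8) @ H1 ⇒ log+=8
emit(0) @ H2 ⇒ out+=0
H0 returns 0
H1 returns (0, (8))
H2 returns [0, (0, (8))]
= [0, (0, (8))]

Answer: (8)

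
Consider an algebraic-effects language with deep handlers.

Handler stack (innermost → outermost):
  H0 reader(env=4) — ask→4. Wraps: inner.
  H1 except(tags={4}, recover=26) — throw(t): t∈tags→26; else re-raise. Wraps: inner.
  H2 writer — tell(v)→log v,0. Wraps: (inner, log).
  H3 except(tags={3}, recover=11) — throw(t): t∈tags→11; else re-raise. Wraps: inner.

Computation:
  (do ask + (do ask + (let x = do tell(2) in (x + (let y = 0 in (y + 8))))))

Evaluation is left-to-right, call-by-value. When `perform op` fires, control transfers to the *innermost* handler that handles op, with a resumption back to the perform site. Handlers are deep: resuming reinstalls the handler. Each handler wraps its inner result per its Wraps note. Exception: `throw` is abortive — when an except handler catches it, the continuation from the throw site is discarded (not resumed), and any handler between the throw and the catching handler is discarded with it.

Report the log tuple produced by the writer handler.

Answer: (2)

Working:
ask @ H0 ⇒ 4
ask @ H0 ⇒ 4
tell(2) @ H2 ⇒ log+=2
H0 returns 16
H1 returns 16
H2 returns (16, (2))
H3 returns (16, (2))
= (16, (2))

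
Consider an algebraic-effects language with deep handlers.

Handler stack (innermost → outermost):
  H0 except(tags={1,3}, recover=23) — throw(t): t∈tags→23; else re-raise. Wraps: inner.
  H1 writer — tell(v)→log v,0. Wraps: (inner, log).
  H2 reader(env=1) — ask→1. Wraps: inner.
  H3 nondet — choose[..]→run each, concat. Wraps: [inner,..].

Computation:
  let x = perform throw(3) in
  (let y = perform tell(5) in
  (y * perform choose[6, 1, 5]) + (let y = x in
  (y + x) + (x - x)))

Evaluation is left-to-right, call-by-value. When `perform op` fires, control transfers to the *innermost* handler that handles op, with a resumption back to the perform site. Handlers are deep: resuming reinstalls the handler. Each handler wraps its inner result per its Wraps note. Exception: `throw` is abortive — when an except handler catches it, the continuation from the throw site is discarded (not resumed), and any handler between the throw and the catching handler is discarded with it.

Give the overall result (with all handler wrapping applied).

Working:
throw(3) @ H0 caught ⇒ 23
H1 returns (23, ())
H2 returns (23, ())
H3 returns [(23, ())]
= [(23, ())]

Answer: [(23, ())]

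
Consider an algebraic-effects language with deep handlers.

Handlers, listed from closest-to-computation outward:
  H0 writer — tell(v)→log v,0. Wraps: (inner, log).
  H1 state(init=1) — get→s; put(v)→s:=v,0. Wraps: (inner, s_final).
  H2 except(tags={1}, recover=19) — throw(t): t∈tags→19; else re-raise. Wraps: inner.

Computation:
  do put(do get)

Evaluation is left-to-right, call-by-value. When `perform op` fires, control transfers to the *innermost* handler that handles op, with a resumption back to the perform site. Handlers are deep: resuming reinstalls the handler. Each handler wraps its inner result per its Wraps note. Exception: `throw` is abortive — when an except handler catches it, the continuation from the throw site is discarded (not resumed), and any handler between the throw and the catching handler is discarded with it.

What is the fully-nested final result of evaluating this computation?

Answer: ((0, ()), 1)

Working:
get @ H1 ⇒ 1
put(1) @ H1 ⇒ s:=1
H0 returns (0, ())
H1 returns ((0, ()), 1)
H2 returns ((0, ()), 1)
= ((0, ()), 1)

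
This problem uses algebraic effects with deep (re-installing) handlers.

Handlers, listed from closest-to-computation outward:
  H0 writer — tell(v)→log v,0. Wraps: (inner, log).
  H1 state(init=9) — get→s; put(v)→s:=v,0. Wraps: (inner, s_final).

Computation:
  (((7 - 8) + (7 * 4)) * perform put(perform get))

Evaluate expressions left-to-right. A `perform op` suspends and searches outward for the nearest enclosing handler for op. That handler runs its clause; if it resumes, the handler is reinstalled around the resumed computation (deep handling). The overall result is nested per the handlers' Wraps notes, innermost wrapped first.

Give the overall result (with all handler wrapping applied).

Evaluation trace:
get @ H1 ⇒ 9
put(9) @ H1 ⇒ s:=9
H0 returns (0, ())
H1 returns ((0, ()), 9)
= ((0, ()), 9)

Answer: ((0, ()), 9)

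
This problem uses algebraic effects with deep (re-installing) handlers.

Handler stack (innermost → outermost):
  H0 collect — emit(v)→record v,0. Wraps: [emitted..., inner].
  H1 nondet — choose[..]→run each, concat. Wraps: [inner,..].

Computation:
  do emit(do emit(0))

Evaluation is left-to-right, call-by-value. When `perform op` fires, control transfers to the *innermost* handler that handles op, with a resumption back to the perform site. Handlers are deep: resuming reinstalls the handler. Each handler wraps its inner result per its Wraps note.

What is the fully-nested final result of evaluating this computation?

Answer: [[0, 0, 0]]

Step-by-step:
emit(0) @ H0 ⇒ out+=0
emit(0) @ H0 ⇒ out+=0
H0 returns [0, 0, 0]
H1 returns [[0, 0, 0]]
= [[0, 0, 0]]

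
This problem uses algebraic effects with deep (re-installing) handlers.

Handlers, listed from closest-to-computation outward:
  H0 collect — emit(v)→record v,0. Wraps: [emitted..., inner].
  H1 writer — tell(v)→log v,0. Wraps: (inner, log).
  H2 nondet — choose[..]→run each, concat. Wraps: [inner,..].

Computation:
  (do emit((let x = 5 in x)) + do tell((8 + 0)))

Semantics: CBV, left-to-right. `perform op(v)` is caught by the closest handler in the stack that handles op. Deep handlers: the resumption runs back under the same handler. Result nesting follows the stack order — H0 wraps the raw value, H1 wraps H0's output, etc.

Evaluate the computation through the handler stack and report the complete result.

Answer: [([5, 0], (8))]

Working:
emit(5) @ H0 ⇒ out+=5
tell(8) @ H1 ⇒ log+=8
H0 returns [5, 0]
H1 returns ([5, 0], (8))
H2 returns [([5, 0], (8))]
= [([5, 0], (8))]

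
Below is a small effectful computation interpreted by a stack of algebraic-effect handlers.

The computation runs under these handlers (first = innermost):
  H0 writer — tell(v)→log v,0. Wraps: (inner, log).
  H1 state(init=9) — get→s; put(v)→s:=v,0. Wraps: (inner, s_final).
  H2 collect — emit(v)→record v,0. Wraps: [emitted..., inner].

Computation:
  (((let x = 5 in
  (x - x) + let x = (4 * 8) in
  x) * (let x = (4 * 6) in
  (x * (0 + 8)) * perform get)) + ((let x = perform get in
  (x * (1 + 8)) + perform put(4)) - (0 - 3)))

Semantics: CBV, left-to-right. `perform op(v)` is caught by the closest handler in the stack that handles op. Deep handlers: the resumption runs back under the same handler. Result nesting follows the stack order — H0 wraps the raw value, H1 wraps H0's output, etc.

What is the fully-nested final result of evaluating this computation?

Answer: [((55380, ()), 4)]

Working:
get @ H1 ⇒ 9
get @ H1 ⇒ 9
put(4) @ H1 ⇒ s:=4
H0 returns (55380, ())
H1 returns ((55380, ()), 4)
H2 returns [((55380, ()), 4)]
= [((55380, ()), 4)]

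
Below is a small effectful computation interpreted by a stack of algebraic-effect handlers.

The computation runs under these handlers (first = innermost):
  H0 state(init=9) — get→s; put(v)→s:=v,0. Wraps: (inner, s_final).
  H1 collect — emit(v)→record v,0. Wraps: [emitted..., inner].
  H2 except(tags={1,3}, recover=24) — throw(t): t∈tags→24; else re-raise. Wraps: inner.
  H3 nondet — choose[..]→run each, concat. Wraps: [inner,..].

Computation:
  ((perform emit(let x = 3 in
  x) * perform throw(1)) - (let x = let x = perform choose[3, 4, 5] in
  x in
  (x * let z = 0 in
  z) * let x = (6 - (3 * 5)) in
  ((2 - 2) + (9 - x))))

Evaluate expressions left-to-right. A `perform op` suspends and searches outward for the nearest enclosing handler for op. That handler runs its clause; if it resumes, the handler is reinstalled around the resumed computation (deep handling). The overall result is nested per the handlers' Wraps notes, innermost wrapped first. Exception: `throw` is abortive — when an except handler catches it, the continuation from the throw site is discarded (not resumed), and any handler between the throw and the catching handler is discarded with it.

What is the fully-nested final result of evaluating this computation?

Answer: [24]

Evaluation trace:
emit(3) @ H1 ⇒ out+=3
throw(1) @ H2 caught ⇒ 24
H3 returns [24]
= [24]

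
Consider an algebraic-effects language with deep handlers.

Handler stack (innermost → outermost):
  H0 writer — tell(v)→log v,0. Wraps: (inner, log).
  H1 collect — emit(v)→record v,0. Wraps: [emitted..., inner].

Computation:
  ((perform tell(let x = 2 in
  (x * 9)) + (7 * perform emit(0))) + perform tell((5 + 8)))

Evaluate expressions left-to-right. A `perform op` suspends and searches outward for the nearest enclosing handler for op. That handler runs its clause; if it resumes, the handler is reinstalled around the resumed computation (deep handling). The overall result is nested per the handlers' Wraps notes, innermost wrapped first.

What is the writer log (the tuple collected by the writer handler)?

Answer: (18, 13)

Step-by-step:
tell(18) @ H0 ⇒ log+=18
emit(0) @ H1 ⇒ out+=0
tell(13) @ H0 ⇒ log+=13
H0 returns (0, (18, 13))
H1 returns [0, (0, (18, 13))]
= [0, (0, (18, 13))]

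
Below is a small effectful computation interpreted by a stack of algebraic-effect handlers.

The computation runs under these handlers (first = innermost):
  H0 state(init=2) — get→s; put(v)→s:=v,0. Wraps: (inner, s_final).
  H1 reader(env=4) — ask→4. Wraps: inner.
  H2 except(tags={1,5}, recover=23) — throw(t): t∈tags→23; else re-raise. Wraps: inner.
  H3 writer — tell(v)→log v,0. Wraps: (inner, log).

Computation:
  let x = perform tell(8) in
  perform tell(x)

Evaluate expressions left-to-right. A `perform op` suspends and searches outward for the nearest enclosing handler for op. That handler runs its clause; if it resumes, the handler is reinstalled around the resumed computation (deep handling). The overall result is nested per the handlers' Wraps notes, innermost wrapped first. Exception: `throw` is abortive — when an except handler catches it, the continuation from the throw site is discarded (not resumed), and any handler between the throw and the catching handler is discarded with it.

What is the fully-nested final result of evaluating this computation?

Working:
tell(8) @ H3 ⇒ log+=8
tell(0) @ H3 ⇒ log+=0
H0 returns (0, 2)
H1 returns (0, 2)
H2 returns (0, 2)
H3 returns ((0, 2), (8, 0))
= ((0, 2), (8, 0))

Answer: ((0, 2), (8, 0))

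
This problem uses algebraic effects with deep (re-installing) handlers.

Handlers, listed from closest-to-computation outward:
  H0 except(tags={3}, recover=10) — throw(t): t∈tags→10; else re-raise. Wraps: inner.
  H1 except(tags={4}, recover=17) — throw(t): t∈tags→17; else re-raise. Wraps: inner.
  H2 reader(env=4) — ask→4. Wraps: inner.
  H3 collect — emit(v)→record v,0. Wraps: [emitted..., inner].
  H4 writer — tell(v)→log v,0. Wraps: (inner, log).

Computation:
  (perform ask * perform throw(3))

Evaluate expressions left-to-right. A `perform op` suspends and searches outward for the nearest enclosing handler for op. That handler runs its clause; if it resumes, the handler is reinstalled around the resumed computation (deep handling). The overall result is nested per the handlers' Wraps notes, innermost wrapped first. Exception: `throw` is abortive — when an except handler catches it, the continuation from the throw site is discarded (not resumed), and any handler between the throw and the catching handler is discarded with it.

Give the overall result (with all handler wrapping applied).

Answer: ([10], ())

Working:
ask @ H2 ⇒ 4
throw(3) @ H0 caught ⇒ 10
H1 returns 10
H2 returns 10
H3 returns [10]
H4 returns ([10], ())
= ([10], ())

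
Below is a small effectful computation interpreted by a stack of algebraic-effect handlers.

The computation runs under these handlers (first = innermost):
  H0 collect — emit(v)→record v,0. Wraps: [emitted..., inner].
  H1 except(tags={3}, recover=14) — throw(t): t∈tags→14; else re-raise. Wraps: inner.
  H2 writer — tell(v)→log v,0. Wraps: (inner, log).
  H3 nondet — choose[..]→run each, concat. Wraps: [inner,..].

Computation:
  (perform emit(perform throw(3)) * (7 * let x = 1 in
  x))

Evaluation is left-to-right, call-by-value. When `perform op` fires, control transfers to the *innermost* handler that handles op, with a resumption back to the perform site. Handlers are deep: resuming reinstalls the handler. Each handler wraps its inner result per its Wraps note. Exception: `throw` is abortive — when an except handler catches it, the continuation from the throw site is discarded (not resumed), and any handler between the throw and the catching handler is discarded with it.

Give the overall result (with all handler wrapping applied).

Answer: [(14, ())]

Evaluation trace:
throw(3) @ H1 caught ⇒ 14
H2 returns (14, ())
H3 returns [(14, ())]
= [(14, ())]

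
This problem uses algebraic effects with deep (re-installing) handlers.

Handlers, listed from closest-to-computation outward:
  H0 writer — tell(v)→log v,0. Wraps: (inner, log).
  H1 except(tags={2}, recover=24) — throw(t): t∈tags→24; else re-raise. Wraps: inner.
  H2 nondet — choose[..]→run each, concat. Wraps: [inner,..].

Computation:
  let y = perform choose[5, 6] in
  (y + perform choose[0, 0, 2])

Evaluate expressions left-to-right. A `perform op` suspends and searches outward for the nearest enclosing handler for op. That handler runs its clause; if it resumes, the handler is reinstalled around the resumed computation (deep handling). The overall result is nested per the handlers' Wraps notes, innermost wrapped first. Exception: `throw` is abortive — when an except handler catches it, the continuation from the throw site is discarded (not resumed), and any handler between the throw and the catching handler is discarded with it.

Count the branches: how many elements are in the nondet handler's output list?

Step-by-step:
choose[5, 6] @ H2
  branch[0] choose=5:
    choose[0, 0, 2] @ H2
      branch[0] choose=0:
        H0 returns (5, ())
        H1 returns (5, ())
        H2 returns [(5, ())]
      branch[1] choose=0:
        H0 returns (5, ())
        H1 returns (5, ())
        H2 returns [(5, ())]
      branch[2] choose=2:
        H0 returns (7, ())
        H1 returns (7, ())
        H2 returns [(7, ())]
  branch[1] choose=6:
    choose[0, 0, 2] @ H2
      branch[0] choose=0:
        H0 returns (6, ())
        H1 returns (6, ())
        H2 returns [(6, ())]
      branch[1] choose=0:
        H0 returns (6, ())
        H1 returns (6, ())
        H2 returns [(6, ())]
      branch[2] choose=2:
        H0 returns (8, ())
        H1 returns (8, ())
        H2 returns [(8, ())]
= [(5, ()), (5, ()), (7, ()), (6, ()), (6, ()), (8, ())]

Answer: 6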